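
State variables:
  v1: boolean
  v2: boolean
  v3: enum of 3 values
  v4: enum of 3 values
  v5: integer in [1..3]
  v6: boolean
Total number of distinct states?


State space = product of domain sizes of all variables.
Domain sizes:
  v1 (boolean): 2
  v2 (boolean): 2
  v3 (enum of 3 values): 3
  v4 (enum of 3 values): 3
  v5 (integer in [1..3]): 3
  v6 (boolean): 2
Product = 2 * 2 * 3 * 3 * 3 * 2 = 216

216


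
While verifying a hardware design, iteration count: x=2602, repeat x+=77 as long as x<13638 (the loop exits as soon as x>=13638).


Step 1: x goes from 2602 toward 13638 by 77; the body runs while x<13638, so iterations = ceil((bound-start)/step)
Step 2: Distance=11036
Step 3: ceil(11036/77)=144

144


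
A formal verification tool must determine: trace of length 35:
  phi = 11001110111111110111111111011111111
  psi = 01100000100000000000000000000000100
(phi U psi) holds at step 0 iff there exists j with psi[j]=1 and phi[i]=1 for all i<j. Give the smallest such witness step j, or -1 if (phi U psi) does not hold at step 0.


(phi U psi) at 0: need smallest j with psi[j]=1 and phi[i]=1 for all i in [0,j).
Scan from step 0:
  step 0: phi=1, psi=0 -> continue
  step 1: psi=1 and phi held for [0,1) -> witness found
Witness step = 1

1


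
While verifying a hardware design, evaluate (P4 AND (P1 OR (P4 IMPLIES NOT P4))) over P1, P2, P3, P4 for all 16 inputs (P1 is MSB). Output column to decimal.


Formula: (P4 AND (P1 OR (P4 IMPLIES NOT P4))) over P1, P2, P3, P4 (16 rows)
Evaluate each row (bits = P1,P2,P3,P4, MSB first):
  row 0 [0000]: (0 AND (0 OR (0 IMPLIES NOT 0))) -> 0
  row 1 [0001]: (1 AND (0 OR (1 IMPLIES NOT 1))) -> 0
  row 2 [0010]: (0 AND (0 OR (0 IMPLIES NOT 0))) -> 0
  row 3 [0011]: (1 AND (0 OR (1 IMPLIES NOT 1))) -> 0
  row 4 [0100]: (0 AND (0 OR (0 IMPLIES NOT 0))) -> 0
  row 5 [0101]: (1 AND (0 OR (1 IMPLIES NOT 1))) -> 0
  row 6 [0110]: (0 AND (0 OR (0 IMPLIES NOT 0))) -> 0
  row 7 [0111]: (1 AND (0 OR (1 IMPLIES NOT 1))) -> 0
  row 8 [1000]: (0 AND (1 OR (0 IMPLIES NOT 0))) -> 0
  row 9 [1001]: (1 AND (1 OR (1 IMPLIES NOT 1))) -> 1
  row 10 [1010]: (0 AND (1 OR (0 IMPLIES NOT 0))) -> 0
  row 11 [1011]: (1 AND (1 OR (1 IMPLIES NOT 1))) -> 1
  row 12 [1100]: (0 AND (1 OR (0 IMPLIES NOT 0))) -> 0
  row 13 [1101]: (1 AND (1 OR (1 IMPLIES NOT 1))) -> 1
  row 14 [1110]: (0 AND (1 OR (0 IMPLIES NOT 0))) -> 0
  row 15 [1111]: (1 AND (1 OR (1 IMPLIES NOT 1))) -> 1
Full result column, 4 rows per line (P1,P2 fixed per line; P3,P4 runs 00..11 left to right):
  rows 0-3 [P1,P2=00]: 0000  = hex 0
  rows 4-7 [P1,P2=01]: 0000  = hex 0
  rows 8-11 [P1,P2=10]: 0101  = hex 5
  rows 12-15 [P1,P2=11]: 0101  = hex 5
Output column (row 0 .. row 15) = 0000000001010101
Output column grouped in 4s = 0000 0000 0101 0101 = 0x0055
Convert to decimal digit by digit (value = value*16 + digit):
  0 -> 0
  0*16 + 0 = 0
  0*16 + 5 = 5
  5*16 + 5 = 85
Decimal = 85

85


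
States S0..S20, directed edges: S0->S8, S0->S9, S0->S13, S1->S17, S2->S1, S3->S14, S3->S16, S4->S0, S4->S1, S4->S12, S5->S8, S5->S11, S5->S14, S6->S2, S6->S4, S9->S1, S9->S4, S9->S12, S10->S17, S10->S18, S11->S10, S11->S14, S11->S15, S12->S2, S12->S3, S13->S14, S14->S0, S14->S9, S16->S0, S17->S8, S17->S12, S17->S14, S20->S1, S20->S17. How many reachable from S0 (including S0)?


BFS from S0:
  layer 0: {S0}
  layer 1: {S8, S9, S13}
  layer 2: {S1, S4, S12, S14}
  layer 3: {S2, S3, S17}
  layer 4: {S16}
Reachable set: {S0, S1, S2, S3, S4, S8, S9, S12, S13, S14, S16, S17}
Count = 12

12


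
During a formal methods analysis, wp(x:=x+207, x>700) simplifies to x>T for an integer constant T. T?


Formula: wp(x:=E, P) = P[E/x] (substitute E for x in postcondition)
Step 1: Postcondition: x>700
Step 2: Substitute x+207 for x: x+207>700
Step 3: Solve for x: x > 700-207 = 493

493


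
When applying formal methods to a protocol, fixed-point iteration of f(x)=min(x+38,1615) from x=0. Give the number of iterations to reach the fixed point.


Step 1: x=0, cap=1615, increment=38
Step 2: x grows by 38 each step until capped at 1615; fixed point is x=1615
Step 3: iterations = ceil(1615/38) = 43

43


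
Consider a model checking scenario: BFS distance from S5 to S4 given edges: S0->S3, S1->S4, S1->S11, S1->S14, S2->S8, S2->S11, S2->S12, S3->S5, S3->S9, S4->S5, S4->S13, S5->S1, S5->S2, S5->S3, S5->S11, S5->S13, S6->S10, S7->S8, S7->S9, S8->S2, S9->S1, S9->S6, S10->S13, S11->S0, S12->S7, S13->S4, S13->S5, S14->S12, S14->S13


BFS layer-by-layer from S5:
  dist 0: {S5}
  dist 1: {S1, S2, S3, S11, S13}
  dist 2: {S0, S4, S8, S9, S12, S14}
  -> S4 reached at distance 2
Shortest path length = 2

2


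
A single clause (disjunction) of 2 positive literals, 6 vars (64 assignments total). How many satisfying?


Step 1: Total=2^6=64
Step 2: Unsat when all 2 false: 2^4=16
Step 3: Sat=64-16=48

48


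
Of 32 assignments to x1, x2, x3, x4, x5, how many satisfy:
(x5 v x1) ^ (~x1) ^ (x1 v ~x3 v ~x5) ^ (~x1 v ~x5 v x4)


CNF with 4 clauses over 5 vars (32 assignments).
An assignment satisfies CNF iff every clause has >=1 true literal.
Check each row (bits = x1,x2,x3,x4,x5; clause T/F shown):
  row 0 [00000]: clauses=FTTT -> 0
  row 1 [00001]: clauses=TTTT -> 1
  row 2 [00010]: clauses=FTTT -> 0
  row 3 [00011]: clauses=TTTT -> 1
  row 4 [00100]: clauses=FTTT -> 0
  row 5 [00101]: clauses=TTFT -> 0
  row 6 [00110]: clauses=FTTT -> 0
  row 7 [00111]: clauses=TTFT -> 0
  row 8 [01000]: clauses=FTTT -> 0
  row 9 [01001]: clauses=TTTT -> 1
  row 10 [01010]: clauses=FTTT -> 0
  row 11 [01011]: clauses=TTTT -> 1
  row 12 [01100]: clauses=FTTT -> 0
  row 13 [01101]: clauses=TTFT -> 0
  row 14 [01110]: clauses=FTTT -> 0
  row 15 [01111]: clauses=TTFT -> 0
  row 16 [10000]: clauses=TFTT -> 0
  row 17 [10001]: clauses=TFTF -> 0
  row 18 [10010]: clauses=TFTT -> 0
  row 19 [10011]: clauses=TFTT -> 0
  row 20 [10100]: clauses=TFTT -> 0
  row 21 [10101]: clauses=TFTF -> 0
  row 22 [10110]: clauses=TFTT -> 0
  row 23 [10111]: clauses=TFTT -> 0
  row 24 [11000]: clauses=TFTT -> 0
  row 25 [11001]: clauses=TFTF -> 0
  row 26 [11010]: clauses=TFTT -> 0
  row 27 [11011]: clauses=TFTT -> 0
  row 28 [11100]: clauses=TFTT -> 0
  row 29 [11101]: clauses=TFTF -> 0
  row 30 [11110]: clauses=TFTT -> 0
  row 31 [11111]: clauses=TFTT -> 0
Full result column, 8 rows per line (x1,x2 fixed per line; x3,x4,x5 runs 000..111 left to right):
  rows 0-7 [x1,x2=00]: 01010000  (ones: 2)
  rows 8-15 [x1,x2=01]: 01010000  (ones: 2)
  rows 16-23 [x1,x2=10]: 00000000  (ones: 0)
  rows 24-31 [x1,x2=11]: 00000000  (ones: 0)
Satisfying assignments = 2+2+0+0 = 4

4


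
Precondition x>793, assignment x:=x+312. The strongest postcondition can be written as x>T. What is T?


Formula: sp(P, x:=E) = exists old_x. (x = E[old_x/x]) AND P[old_x/x] (old_x is the value of x before the assignment; eliminate old_x by solving x = E[old_x/x] for old_x)
Step 1: Precondition P: x>793, i.e. old_x > 793
Step 2: Assignment gives x = old_x + 312, so old_x = x - 312
Step 3: Substitute into P: x - 312 > 793
Step 4: Simplify: x > 793+312 = 1105

1105


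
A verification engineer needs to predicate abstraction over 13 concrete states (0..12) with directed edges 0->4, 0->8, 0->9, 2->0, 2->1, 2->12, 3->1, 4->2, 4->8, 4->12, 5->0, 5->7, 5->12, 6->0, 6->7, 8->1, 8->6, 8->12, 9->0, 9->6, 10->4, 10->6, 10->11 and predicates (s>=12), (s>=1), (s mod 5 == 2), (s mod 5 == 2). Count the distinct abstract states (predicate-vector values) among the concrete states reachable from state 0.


BFS from 0:
Concrete reachable: {0, 1, 2, 4, 6, 7, 8, 9, 12}
Abstract via predicates (s>=12), (s>=1), (s mod 5 == 2), (s mod 5 == 2):
  (0,0,0,0) <- {0}
  (0,1,0,0) <- {1, 4, 6, 8, 9}
  (0,1,1,1) <- {2, 7}
  (1,1,1,1) <- {12}
Distinct abstract states = 4

4


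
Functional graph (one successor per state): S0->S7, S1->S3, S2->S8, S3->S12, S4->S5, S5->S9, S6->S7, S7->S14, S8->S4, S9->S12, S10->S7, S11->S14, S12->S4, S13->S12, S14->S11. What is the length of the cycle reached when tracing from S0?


Trace from S0 until a state repeats:
  S0 -> S7 -> S14 -> S11 -> S14
S14 first seen at step 2, revisited at step 4.
Cycle length = 4 - 2 = 2

2


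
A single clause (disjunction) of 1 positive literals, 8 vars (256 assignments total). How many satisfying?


Step 1: Total=2^8=256
Step 2: Unsat when all 1 false: 2^7=128
Step 3: Sat=256-128=128

128


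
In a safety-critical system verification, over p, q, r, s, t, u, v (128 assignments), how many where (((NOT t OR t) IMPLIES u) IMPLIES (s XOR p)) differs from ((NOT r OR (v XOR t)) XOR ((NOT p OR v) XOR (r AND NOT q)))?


F1 = (((NOT t OR t) IMPLIES u) IMPLIES (s XOR p))
F2 = ((NOT r OR (v XOR t)) XOR ((NOT p OR v) XOR (r AND NOT q)))
Evaluate both on each of 128 rows (bits = p,q,r,s,t,u,v):
  row 0 [0000000]: F1=1 F2=0 (differ) -> 1
  row 1 [0000001]: F1=1 F2=0 (differ) -> 1
  row 2 [0000010]: F1=0 F2=0 -> 0
  row 3 [0000011]: F1=0 F2=0 -> 0
  row 4 [0000100]: F1=1 F2=0 (differ) -> 1
  (every remaining row is evaluated the same way; all 128 results are listed next)
Full result column, 8 rows per line (p,q,r,s fixed per line; t,u,v runs 000..111 left to right):
  rows 0-7 [p,q,r,s=0000]: 11001100  (ones: 4)
  rows 8-15 [p,q,r,s=0001]: 11111111  (ones: 8)
  rows 16-23 [p,q,r,s=0010]: 10010110  (ones: 4)
  rows 24-31 [p,q,r,s=0011]: 10100101  (ones: 4)
  rows 32-39 [p,q,r,s=0100]: 11001100  (ones: 4)
  rows 40-47 [p,q,r,s=0101]: 11111111  (ones: 8)
  rows 48-55 [p,q,r,s=0110]: 01101001  (ones: 4)
  rows 56-63 [p,q,r,s=0111]: 01011010  (ones: 4)
  rows 64-71 [p,q,r,s=1000]: 01010101  (ones: 4)
  rows 72-79 [p,q,r,s=1001]: 01100110  (ones: 4)
  rows 80-87 [p,q,r,s=1010]: 00001111  (ones: 4)
  rows 88-95 [p,q,r,s=1011]: 00111100  (ones: 4)
  rows 96-103 [p,q,r,s=1100]: 01010101  (ones: 4)
  rows 104-111 [p,q,r,s=1101]: 01100110  (ones: 4)
  rows 112-119 [p,q,r,s=1110]: 11110000  (ones: 4)
  rows 120-127 [p,q,r,s=1111]: 11000011  (ones: 4)
Disagreements = 4+8+4+4+4+8+4+4+4+4+4+4+4+4+4+4 = 72

72


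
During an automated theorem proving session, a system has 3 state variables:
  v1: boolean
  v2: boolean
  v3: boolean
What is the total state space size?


State space = product of domain sizes of all variables.
Domain sizes:
  v1 (boolean): 2
  v2 (boolean): 2
  v3 (boolean): 2
Product = 2 * 2 * 2 = 8

8


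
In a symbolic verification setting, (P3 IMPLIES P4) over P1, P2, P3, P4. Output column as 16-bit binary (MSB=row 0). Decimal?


Formula: (P3 IMPLIES P4) over P1, P2, P3, P4 (16 rows)
Evaluate each row (bits = P1,P2,P3,P4, MSB first):
  row 0 [0000]: (0 IMPLIES 0) -> 1
  row 1 [0001]: (0 IMPLIES 1) -> 1
  row 2 [0010]: (1 IMPLIES 0) -> 0
  row 3 [0011]: (1 IMPLIES 1) -> 1
  row 4 [0100]: (0 IMPLIES 0) -> 1
  row 5 [0101]: (0 IMPLIES 1) -> 1
  row 6 [0110]: (1 IMPLIES 0) -> 0
  row 7 [0111]: (1 IMPLIES 1) -> 1
  row 8 [1000]: (0 IMPLIES 0) -> 1
  row 9 [1001]: (0 IMPLIES 1) -> 1
  row 10 [1010]: (1 IMPLIES 0) -> 0
  row 11 [1011]: (1 IMPLIES 1) -> 1
  row 12 [1100]: (0 IMPLIES 0) -> 1
  row 13 [1101]: (0 IMPLIES 1) -> 1
  row 14 [1110]: (1 IMPLIES 0) -> 0
  row 15 [1111]: (1 IMPLIES 1) -> 1
Full result column, 4 rows per line (P1,P2 fixed per line; P3,P4 runs 00..11 left to right):
  rows 0-3 [P1,P2=00]: 1101  = hex D
  rows 4-7 [P1,P2=01]: 1101  = hex D
  rows 8-11 [P1,P2=10]: 1101  = hex D
  rows 12-15 [P1,P2=11]: 1101  = hex D
Output column (row 0 .. row 15) = 1101110111011101
Output column grouped in 4s = 1101 1101 1101 1101 = 0xDDDD
Convert to decimal digit by digit (value = value*16 + digit):
  D -> 13
  13*16 + 13 (D) = 221
  221*16 + 13 (D) = 3549
  3549*16 + 13 (D) = 56797
Decimal = 56797

56797


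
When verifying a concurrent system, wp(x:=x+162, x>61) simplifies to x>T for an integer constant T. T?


Formula: wp(x:=E, P) = P[E/x] (substitute E for x in postcondition)
Step 1: Postcondition: x>61
Step 2: Substitute x+162 for x: x+162>61
Step 3: Solve for x: x > 61-162 = -101

-101


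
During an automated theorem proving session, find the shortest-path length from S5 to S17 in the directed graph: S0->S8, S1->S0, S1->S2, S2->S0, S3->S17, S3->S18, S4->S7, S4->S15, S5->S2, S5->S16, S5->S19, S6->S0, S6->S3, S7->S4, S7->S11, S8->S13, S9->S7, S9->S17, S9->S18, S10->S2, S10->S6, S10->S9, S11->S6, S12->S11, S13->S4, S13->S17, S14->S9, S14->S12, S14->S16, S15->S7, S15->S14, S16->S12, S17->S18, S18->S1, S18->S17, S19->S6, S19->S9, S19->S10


BFS layer-by-layer from S5:
  dist 0: {S5}
  dist 1: {S2, S16, S19}
  dist 2: {S0, S6, S9, S10, S12}
  dist 3: {S3, S7, S8, S11, S17, S18}
  -> S17 reached at distance 3
Shortest path length = 3

3


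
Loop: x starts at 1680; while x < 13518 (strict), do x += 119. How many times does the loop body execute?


Step 1: x goes from 1680 toward 13518 by 119; the body runs while x<13518, so iterations = ceil((bound-start)/step)
Step 2: Distance=11838
Step 3: ceil(11838/119)=100

100


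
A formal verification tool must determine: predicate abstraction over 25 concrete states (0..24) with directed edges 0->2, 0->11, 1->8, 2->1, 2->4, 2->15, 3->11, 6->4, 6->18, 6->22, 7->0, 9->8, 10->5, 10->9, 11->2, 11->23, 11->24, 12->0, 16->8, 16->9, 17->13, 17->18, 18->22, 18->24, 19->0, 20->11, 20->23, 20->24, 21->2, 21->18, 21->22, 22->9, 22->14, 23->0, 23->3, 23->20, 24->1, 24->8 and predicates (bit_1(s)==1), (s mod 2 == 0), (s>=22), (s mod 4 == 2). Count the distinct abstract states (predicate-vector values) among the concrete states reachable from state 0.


BFS from 0:
Concrete reachable: {0, 1, 2, 3, 4, 8, 11, 15, 20, 23, 24}
Abstract via predicates (bit_1(s)==1), (s mod 2 == 0), (s>=22), (s mod 4 == 2):
  (0,0,0,0) <- {1}
  (0,1,0,0) <- {0, 4, 8, 20}
  (0,1,1,0) <- {24}
  (1,0,0,0) <- {3, 11, 15}
  (1,0,1,0) <- {23}
  (1,1,0,1) <- {2}
Distinct abstract states = 6

6


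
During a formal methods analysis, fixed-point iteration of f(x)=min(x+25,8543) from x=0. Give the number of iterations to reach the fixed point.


Step 1: x=0, cap=8543, increment=25
Step 2: x grows by 25 each step until capped at 8543; fixed point is x=8543
Step 3: iterations = ceil(8543/25) = 342

342


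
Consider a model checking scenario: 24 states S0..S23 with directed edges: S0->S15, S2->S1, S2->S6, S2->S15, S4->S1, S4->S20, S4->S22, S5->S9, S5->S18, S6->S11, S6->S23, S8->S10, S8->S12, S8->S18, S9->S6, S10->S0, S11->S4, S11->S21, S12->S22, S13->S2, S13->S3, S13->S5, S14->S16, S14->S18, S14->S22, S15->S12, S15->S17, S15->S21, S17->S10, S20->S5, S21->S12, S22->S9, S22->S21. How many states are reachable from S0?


BFS from S0:
  layer 0: {S0}
  layer 1: {S15}
  layer 2: {S12, S17, S21}
  layer 3: {S10, S22}
  layer 4: {S9}
  layer 5: {S6}
  layer 6: {S11, S23}
  layer 7: {S4}
  layer 8: {S1, S20}
  layer 9: {S5}
  layer 10: {S18}
Reachable set: {S0, S1, S4, S5, S6, S9, S10, S11, S12, S15, S17, S18, S20, S21, S22, S23}
Count = 16

16


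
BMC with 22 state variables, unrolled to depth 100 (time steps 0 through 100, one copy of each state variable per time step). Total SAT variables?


BMC unrolls to depth k, creating one copy of each state var for steps 0..k.
Step count = 100 + 1 = 101 (steps 0 through 100)
Vars per step = 22
Total = 22 * 101 = 2222

2222


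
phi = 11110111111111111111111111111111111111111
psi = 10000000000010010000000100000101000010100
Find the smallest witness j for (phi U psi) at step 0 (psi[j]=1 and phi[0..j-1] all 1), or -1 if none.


(phi U psi) at 0: need smallest j with psi[j]=1 and phi[i]=1 for all i in [0,j).
Scan from step 0:
  step 0: psi=1 and phi held for [0,0) -> witness found
Witness step = 0

0


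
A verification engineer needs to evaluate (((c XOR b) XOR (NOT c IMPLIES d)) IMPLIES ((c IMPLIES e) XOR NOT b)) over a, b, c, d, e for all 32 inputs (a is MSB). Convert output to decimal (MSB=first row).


Formula: (((c XOR b) XOR (NOT c IMPLIES d)) IMPLIES ((c IMPLIES e) XOR NOT b)) over a, b, c, d, e (32 rows)
Evaluate each row (bits = a,b,c,d,e, MSB first):
  row 0 [00000]: (((0 XOR 0) XOR (NOT 0 IMPLIES 0)) IMPLIES ((0 IMPLIES 0) XOR NOT 0)) -> 1
  row 1 [00001]: (((0 XOR 0) XOR (NOT 0 IMPLIES 0)) IMPLIES ((0 IMPLIES 1) XOR NOT 0)) -> 1
  row 2 [00010]: (((0 XOR 0) XOR (NOT 0 IMPLIES 1)) IMPLIES ((0 IMPLIES 0) XOR NOT 0)) -> 0
  row 3 [00011]: (((0 XOR 0) XOR (NOT 0 IMPLIES 1)) IMPLIES ((0 IMPLIES 1) XOR NOT 0)) -> 0
  row 4 [00100]: (((1 XOR 0) XOR (NOT 1 IMPLIES 0)) IMPLIES ((1 IMPLIES 0) XOR NOT 0)) -> 1
  row 5 [00101]: (((1 XOR 0) XOR (NOT 1 IMPLIES 0)) IMPLIES ((1 IMPLIES 1) XOR NOT 0)) -> 1
  row 6 [00110]: (((1 XOR 0) XOR (NOT 1 IMPLIES 1)) IMPLIES ((1 IMPLIES 0) XOR NOT 0)) -> 1
  row 7 [00111]: (((1 XOR 0) XOR (NOT 1 IMPLIES 1)) IMPLIES ((1 IMPLIES 1) XOR NOT 0)) -> 1
  row 8 [01000]: (((0 XOR 1) XOR (NOT 0 IMPLIES 0)) IMPLIES ((0 IMPLIES 0) XOR NOT 1)) -> 1
  row 9 [01001]: (((0 XOR 1) XOR (NOT 0 IMPLIES 0)) IMPLIES ((0 IMPLIES 1) XOR NOT 1)) -> 1
  row 10 [01010]: (((0 XOR 1) XOR (NOT 0 IMPLIES 1)) IMPLIES ((0 IMPLIES 0) XOR NOT 1)) -> 1
  row 11 [01011]: (((0 XOR 1) XOR (NOT 0 IMPLIES 1)) IMPLIES ((0 IMPLIES 1) XOR NOT 1)) -> 1
  row 12 [01100]: (((1 XOR 1) XOR (NOT 1 IMPLIES 0)) IMPLIES ((1 IMPLIES 0) XOR NOT 1)) -> 0
  row 13 [01101]: (((1 XOR 1) XOR (NOT 1 IMPLIES 0)) IMPLIES ((1 IMPLIES 1) XOR NOT 1)) -> 1
  row 14 [01110]: (((1 XOR 1) XOR (NOT 1 IMPLIES 1)) IMPLIES ((1 IMPLIES 0) XOR NOT 1)) -> 0
  row 15 [01111]: (((1 XOR 1) XOR (NOT 1 IMPLIES 1)) IMPLIES ((1 IMPLIES 1) XOR NOT 1)) -> 1
  row 16 [10000]: (((0 XOR 0) XOR (NOT 0 IMPLIES 0)) IMPLIES ((0 IMPLIES 0) XOR NOT 0)) -> 1
  row 17 [10001]: (((0 XOR 0) XOR (NOT 0 IMPLIES 0)) IMPLIES ((0 IMPLIES 1) XOR NOT 0)) -> 1
  row 18 [10010]: (((0 XOR 0) XOR (NOT 0 IMPLIES 1)) IMPLIES ((0 IMPLIES 0) XOR NOT 0)) -> 0
  row 19 [10011]: (((0 XOR 0) XOR (NOT 0 IMPLIES 1)) IMPLIES ((0 IMPLIES 1) XOR NOT 0)) -> 0
  row 20 [10100]: (((1 XOR 0) XOR (NOT 1 IMPLIES 0)) IMPLIES ((1 IMPLIES 0) XOR NOT 0)) -> 1
  row 21 [10101]: (((1 XOR 0) XOR (NOT 1 IMPLIES 0)) IMPLIES ((1 IMPLIES 1) XOR NOT 0)) -> 1
  row 22 [10110]: (((1 XOR 0) XOR (NOT 1 IMPLIES 1)) IMPLIES ((1 IMPLIES 0) XOR NOT 0)) -> 1
  row 23 [10111]: (((1 XOR 0) XOR (NOT 1 IMPLIES 1)) IMPLIES ((1 IMPLIES 1) XOR NOT 0)) -> 1
  row 24 [11000]: (((0 XOR 1) XOR (NOT 0 IMPLIES 0)) IMPLIES ((0 IMPLIES 0) XOR NOT 1)) -> 1
  row 25 [11001]: (((0 XOR 1) XOR (NOT 0 IMPLIES 0)) IMPLIES ((0 IMPLIES 1) XOR NOT 1)) -> 1
  row 26 [11010]: (((0 XOR 1) XOR (NOT 0 IMPLIES 1)) IMPLIES ((0 IMPLIES 0) XOR NOT 1)) -> 1
  row 27 [11011]: (((0 XOR 1) XOR (NOT 0 IMPLIES 1)) IMPLIES ((0 IMPLIES 1) XOR NOT 1)) -> 1
  row 28 [11100]: (((1 XOR 1) XOR (NOT 1 IMPLIES 0)) IMPLIES ((1 IMPLIES 0) XOR NOT 1)) -> 0
  row 29 [11101]: (((1 XOR 1) XOR (NOT 1 IMPLIES 0)) IMPLIES ((1 IMPLIES 1) XOR NOT 1)) -> 1
  row 30 [11110]: (((1 XOR 1) XOR (NOT 1 IMPLIES 1)) IMPLIES ((1 IMPLIES 0) XOR NOT 1)) -> 0
  row 31 [11111]: (((1 XOR 1) XOR (NOT 1 IMPLIES 1)) IMPLIES ((1 IMPLIES 1) XOR NOT 1)) -> 1
Full result column, 4 rows per line (a,b,c fixed per line; d,e runs 00..11 left to right):
  rows 0-3 [a,b,c=000]: 1100  = hex C
  rows 4-7 [a,b,c=001]: 1111  = hex F
  rows 8-11 [a,b,c=010]: 1111  = hex F
  rows 12-15 [a,b,c=011]: 0101  = hex 5
  rows 16-19 [a,b,c=100]: 1100  = hex C
  rows 20-23 [a,b,c=101]: 1111  = hex F
  rows 24-27 [a,b,c=110]: 1111  = hex F
  rows 28-31 [a,b,c=111]: 0101  = hex 5
Output column (row 0 .. row 31) = 11001111111101011100111111110101
Output column grouped in 4s = 1100 1111 1111 0101 1100 1111 1111 0101 = 0xCFF5CFF5
Convert to decimal digit by digit (value = value*16 + digit):
  C -> 12
  12*16 + 15 (F) = 207
  207*16 + 15 (F) = 3327
  3327*16 + 5 = 53237
  53237*16 + 12 (C) = 851804
  851804*16 + 15 (F) = 13628879
  13628879*16 + 15 (F) = 218062079
  218062079*16 + 5 = 3488993269
Decimal = 3488993269

3488993269


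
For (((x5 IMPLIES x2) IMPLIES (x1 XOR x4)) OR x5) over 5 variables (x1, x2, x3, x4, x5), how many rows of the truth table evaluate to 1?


Formula: (((x5 IMPLIES x2) IMPLIES (x1 XOR x4)) OR x5) over 5 vars (32 rows)
Evaluate each row (x1, x2, x3, x4, x5 as bits, MSB first):
  row 0 [00000]: (((0 IMPLIES 0) IMPLIES (0 XOR 0)) OR 0) -> 0
  row 1 [00001]: (((1 IMPLIES 0) IMPLIES (0 XOR 0)) OR 1) -> 1
  row 2 [00010]: (((0 IMPLIES 0) IMPLIES (0 XOR 1)) OR 0) -> 1
  row 3 [00011]: (((1 IMPLIES 0) IMPLIES (0 XOR 1)) OR 1) -> 1
  row 4 [00100]: (((0 IMPLIES 0) IMPLIES (0 XOR 0)) OR 0) -> 0
  row 5 [00101]: (((1 IMPLIES 0) IMPLIES (0 XOR 0)) OR 1) -> 1
  row 6 [00110]: (((0 IMPLIES 0) IMPLIES (0 XOR 1)) OR 0) -> 1
  row 7 [00111]: (((1 IMPLIES 0) IMPLIES (0 XOR 1)) OR 1) -> 1
  row 8 [01000]: (((0 IMPLIES 1) IMPLIES (0 XOR 0)) OR 0) -> 0
  row 9 [01001]: (((1 IMPLIES 1) IMPLIES (0 XOR 0)) OR 1) -> 1
  row 10 [01010]: (((0 IMPLIES 1) IMPLIES (0 XOR 1)) OR 0) -> 1
  row 11 [01011]: (((1 IMPLIES 1) IMPLIES (0 XOR 1)) OR 1) -> 1
  row 12 [01100]: (((0 IMPLIES 1) IMPLIES (0 XOR 0)) OR 0) -> 0
  row 13 [01101]: (((1 IMPLIES 1) IMPLIES (0 XOR 0)) OR 1) -> 1
  row 14 [01110]: (((0 IMPLIES 1) IMPLIES (0 XOR 1)) OR 0) -> 1
  row 15 [01111]: (((1 IMPLIES 1) IMPLIES (0 XOR 1)) OR 1) -> 1
  row 16 [10000]: (((0 IMPLIES 0) IMPLIES (1 XOR 0)) OR 0) -> 1
  row 17 [10001]: (((1 IMPLIES 0) IMPLIES (1 XOR 0)) OR 1) -> 1
  row 18 [10010]: (((0 IMPLIES 0) IMPLIES (1 XOR 1)) OR 0) -> 0
  row 19 [10011]: (((1 IMPLIES 0) IMPLIES (1 XOR 1)) OR 1) -> 1
  row 20 [10100]: (((0 IMPLIES 0) IMPLIES (1 XOR 0)) OR 0) -> 1
  row 21 [10101]: (((1 IMPLIES 0) IMPLIES (1 XOR 0)) OR 1) -> 1
  row 22 [10110]: (((0 IMPLIES 0) IMPLIES (1 XOR 1)) OR 0) -> 0
  row 23 [10111]: (((1 IMPLIES 0) IMPLIES (1 XOR 1)) OR 1) -> 1
  row 24 [11000]: (((0 IMPLIES 1) IMPLIES (1 XOR 0)) OR 0) -> 1
  row 25 [11001]: (((1 IMPLIES 1) IMPLIES (1 XOR 0)) OR 1) -> 1
  row 26 [11010]: (((0 IMPLIES 1) IMPLIES (1 XOR 1)) OR 0) -> 0
  row 27 [11011]: (((1 IMPLIES 1) IMPLIES (1 XOR 1)) OR 1) -> 1
  row 28 [11100]: (((0 IMPLIES 1) IMPLIES (1 XOR 0)) OR 0) -> 1
  row 29 [11101]: (((1 IMPLIES 1) IMPLIES (1 XOR 0)) OR 1) -> 1
  row 30 [11110]: (((0 IMPLIES 1) IMPLIES (1 XOR 1)) OR 0) -> 0
  row 31 [11111]: (((1 IMPLIES 1) IMPLIES (1 XOR 1)) OR 1) -> 1
Full result column, 8 rows per line (x1,x2 fixed per line; x3,x4,x5 runs 000..111 left to right):
  rows 0-7 [x1,x2=00]: 01110111  (ones: 6)
  rows 8-15 [x1,x2=01]: 01110111  (ones: 6)
  rows 16-23 [x1,x2=10]: 11011101  (ones: 6)
  rows 24-31 [x1,x2=11]: 11011101  (ones: 6)
Count of 1-rows = 6+6+6+6 = 24

24


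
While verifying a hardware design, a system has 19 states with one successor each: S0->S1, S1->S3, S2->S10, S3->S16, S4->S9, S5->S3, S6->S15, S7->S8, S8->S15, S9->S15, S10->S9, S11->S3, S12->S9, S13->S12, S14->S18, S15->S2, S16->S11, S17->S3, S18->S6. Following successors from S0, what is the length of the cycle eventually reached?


Trace from S0 until a state repeats:
  S0 -> S1 -> S3 -> S16 -> S11 -> S3
S3 first seen at step 2, revisited at step 5.
Cycle length = 5 - 2 = 3

3


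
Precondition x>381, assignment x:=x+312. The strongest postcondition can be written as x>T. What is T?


Formula: sp(P, x:=E) = exists old_x. (x = E[old_x/x]) AND P[old_x/x] (old_x is the value of x before the assignment; eliminate old_x by solving x = E[old_x/x] for old_x)
Step 1: Precondition P: x>381, i.e. old_x > 381
Step 2: Assignment gives x = old_x + 312, so old_x = x - 312
Step 3: Substitute into P: x - 312 > 381
Step 4: Simplify: x > 381+312 = 693

693


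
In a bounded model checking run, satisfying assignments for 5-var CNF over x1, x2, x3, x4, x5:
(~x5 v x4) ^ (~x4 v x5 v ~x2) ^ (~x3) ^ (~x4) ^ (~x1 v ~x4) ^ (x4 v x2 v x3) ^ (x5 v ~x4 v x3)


CNF with 7 clauses over 5 vars (32 assignments).
An assignment satisfies CNF iff every clause has >=1 true literal.
Check each row (bits = x1,x2,x3,x4,x5; clause T/F shown):
  row 0 [00000]: clauses=TTTTTFT -> 0
  row 1 [00001]: clauses=FTTTTFT -> 0
  row 2 [00010]: clauses=TTTFTTF -> 0
  row 3 [00011]: clauses=TTTFTTT -> 0
  row 4 [00100]: clauses=TTFTTTT -> 0
  row 5 [00101]: clauses=FTFTTTT -> 0
  row 6 [00110]: clauses=TTFFTTT -> 0
  row 7 [00111]: clauses=TTFFTTT -> 0
  row 8 [01000]: clauses=TTTTTTT -> 1
  row 9 [01001]: clauses=FTTTTTT -> 0
  row 10 [01010]: clauses=TFTFTTF -> 0
  row 11 [01011]: clauses=TTTFTTT -> 0
  row 12 [01100]: clauses=TTFTTTT -> 0
  row 13 [01101]: clauses=FTFTTTT -> 0
  row 14 [01110]: clauses=TFFFTTT -> 0
  row 15 [01111]: clauses=TTFFTTT -> 0
  row 16 [10000]: clauses=TTTTTFT -> 0
  row 17 [10001]: clauses=FTTTTFT -> 0
  row 18 [10010]: clauses=TTTFFTF -> 0
  row 19 [10011]: clauses=TTTFFTT -> 0
  row 20 [10100]: clauses=TTFTTTT -> 0
  row 21 [10101]: clauses=FTFTTTT -> 0
  row 22 [10110]: clauses=TTFFFTT -> 0
  row 23 [10111]: clauses=TTFFFTT -> 0
  row 24 [11000]: clauses=TTTTTTT -> 1
  row 25 [11001]: clauses=FTTTTTT -> 0
  row 26 [11010]: clauses=TFTFFTF -> 0
  row 27 [11011]: clauses=TTTFFTT -> 0
  row 28 [11100]: clauses=TTFTTTT -> 0
  row 29 [11101]: clauses=FTFTTTT -> 0
  row 30 [11110]: clauses=TFFFFTT -> 0
  row 31 [11111]: clauses=TTFFFTT -> 0
Full result column, 8 rows per line (x1,x2 fixed per line; x3,x4,x5 runs 000..111 left to right):
  rows 0-7 [x1,x2=00]: 00000000  (ones: 0)
  rows 8-15 [x1,x2=01]: 10000000  (ones: 1)
  rows 16-23 [x1,x2=10]: 00000000  (ones: 0)
  rows 24-31 [x1,x2=11]: 10000000  (ones: 1)
Satisfying assignments = 0+1+0+1 = 2

2


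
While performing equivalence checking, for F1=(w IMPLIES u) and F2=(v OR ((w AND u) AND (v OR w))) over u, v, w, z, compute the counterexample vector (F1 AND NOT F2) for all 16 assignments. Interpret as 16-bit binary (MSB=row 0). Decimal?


F1 = (w IMPLIES u)
F2 = (v OR ((w AND u) AND (v OR w)))
Counterexample to F1=>F2 is where F1=1 and F2=0.
Evaluate each row (bits = u,v,w,z, MSB first):
  row 0 [0000]: F1=1 F2=0 -> F1&~F2 -> 1
  row 1 [0001]: F1=1 F2=0 -> F1&~F2 -> 1
  row 2 [0010]: F1=0 F2=0 -> F1&~F2 -> 0
  row 3 [0011]: F1=0 F2=0 -> F1&~F2 -> 0
  row 4 [0100]: F1=1 F2=1 -> F1&~F2 -> 0
  row 5 [0101]: F1=1 F2=1 -> F1&~F2 -> 0
  row 6 [0110]: F1=0 F2=1 -> F1&~F2 -> 0
  row 7 [0111]: F1=0 F2=1 -> F1&~F2 -> 0
  row 8 [1000]: F1=1 F2=0 -> F1&~F2 -> 1
  row 9 [1001]: F1=1 F2=0 -> F1&~F2 -> 1
  row 10 [1010]: F1=1 F2=1 -> F1&~F2 -> 0
  row 11 [1011]: F1=1 F2=1 -> F1&~F2 -> 0
  row 12 [1100]: F1=1 F2=1 -> F1&~F2 -> 0
  row 13 [1101]: F1=1 F2=1 -> F1&~F2 -> 0
  row 14 [1110]: F1=1 F2=1 -> F1&~F2 -> 0
  row 15 [1111]: F1=1 F2=1 -> F1&~F2 -> 0
Full result column, 4 rows per line (u,v fixed per line; w,z runs 00..11 left to right):
  rows 0-3 [u,v=00]: 1100  = hex C
  rows 4-7 [u,v=01]: 0000  = hex 0
  rows 8-11 [u,v=10]: 1100  = hex C
  rows 12-15 [u,v=11]: 0000  = hex 0
Counterexample vector (row 0 .. row 15) = 1100000011000000
Output column grouped in 4s = 1100 0000 1100 0000 = 0xC0C0
Convert to decimal digit by digit (value = value*16 + digit):
  C -> 12
  12*16 + 0 = 192
  192*16 + 12 (C) = 3084
  3084*16 + 0 = 49344
Decimal = 49344

49344


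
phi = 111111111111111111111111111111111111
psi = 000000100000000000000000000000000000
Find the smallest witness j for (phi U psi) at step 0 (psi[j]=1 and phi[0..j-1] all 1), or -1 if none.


(phi U psi) at 0: need smallest j with psi[j]=1 and phi[i]=1 for all i in [0,j).
Scan from step 0:
  step 0: phi=1, psi=0 -> continue
  step 1: phi=1, psi=0 -> continue
  step 2: phi=1, psi=0 -> continue
  step 3: phi=1, psi=0 -> continue
  step 6: psi=1 and phi held for [0,6) -> witness found
Witness step = 6

6


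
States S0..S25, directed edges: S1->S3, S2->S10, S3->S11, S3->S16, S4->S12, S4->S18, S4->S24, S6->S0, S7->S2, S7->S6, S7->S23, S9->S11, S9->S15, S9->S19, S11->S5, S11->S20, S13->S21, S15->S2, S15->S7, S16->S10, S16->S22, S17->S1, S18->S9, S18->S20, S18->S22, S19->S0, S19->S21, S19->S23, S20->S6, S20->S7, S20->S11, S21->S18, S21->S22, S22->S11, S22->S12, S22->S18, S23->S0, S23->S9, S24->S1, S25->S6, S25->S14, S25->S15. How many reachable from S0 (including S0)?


BFS from S0:
  layer 0: {S0}
Reachable set: {S0}
Count = 1

1


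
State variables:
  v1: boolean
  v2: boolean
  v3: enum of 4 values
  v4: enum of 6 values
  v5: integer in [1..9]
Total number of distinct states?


State space = product of domain sizes of all variables.
Domain sizes:
  v1 (boolean): 2
  v2 (boolean): 2
  v3 (enum of 4 values): 4
  v4 (enum of 6 values): 6
  v5 (integer in [1..9]): 9
Product = 2 * 2 * 4 * 6 * 9 = 864

864


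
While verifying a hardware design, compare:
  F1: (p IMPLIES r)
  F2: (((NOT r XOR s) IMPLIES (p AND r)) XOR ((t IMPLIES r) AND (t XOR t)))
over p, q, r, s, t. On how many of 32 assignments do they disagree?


F1 = (p IMPLIES r)
F2 = (((NOT r XOR s) IMPLIES (p AND r)) XOR ((t IMPLIES r) AND (t XOR t)))
Evaluate both on each of 32 rows (bits = p,q,r,s,t):
  row 0 [00000]: F1=1 F2=0 (differ) -> 1
  row 1 [00001]: F1=1 F2=0 (differ) -> 1
  row 2 [00010]: F1=1 F2=1 -> 0
  row 3 [00011]: F1=1 F2=1 -> 0
  row 4 [00100]: F1=1 F2=1 -> 0
  row 5 [00101]: F1=1 F2=1 -> 0
  row 6 [00110]: F1=1 F2=0 (differ) -> 1
  row 7 [00111]: F1=1 F2=0 (differ) -> 1
  row 8 [01000]: F1=1 F2=0 (differ) -> 1
  row 9 [01001]: F1=1 F2=0 (differ) -> 1
  row 10 [01010]: F1=1 F2=1 -> 0
  row 11 [01011]: F1=1 F2=1 -> 0
  row 12 [01100]: F1=1 F2=1 -> 0
  row 13 [01101]: F1=1 F2=1 -> 0
  row 14 [01110]: F1=1 F2=0 (differ) -> 1
  row 15 [01111]: F1=1 F2=0 (differ) -> 1
  row 16 [10000]: F1=0 F2=0 -> 0
  row 17 [10001]: F1=0 F2=0 -> 0
  row 18 [10010]: F1=0 F2=1 (differ) -> 1
  row 19 [10011]: F1=0 F2=1 (differ) -> 1
  row 20 [10100]: F1=1 F2=1 -> 0
  row 21 [10101]: F1=1 F2=1 -> 0
  row 22 [10110]: F1=1 F2=1 -> 0
  row 23 [10111]: F1=1 F2=1 -> 0
  row 24 [11000]: F1=0 F2=0 -> 0
  row 25 [11001]: F1=0 F2=0 -> 0
  row 26 [11010]: F1=0 F2=1 (differ) -> 1
  row 27 [11011]: F1=0 F2=1 (differ) -> 1
  row 28 [11100]: F1=1 F2=1 -> 0
  row 29 [11101]: F1=1 F2=1 -> 0
  row 30 [11110]: F1=1 F2=1 -> 0
  row 31 [11111]: F1=1 F2=1 -> 0
Full result column, 8 rows per line (p,q fixed per line; r,s,t runs 000..111 left to right):
  rows 0-7 [p,q=00]: 11000011  (ones: 4)
  rows 8-15 [p,q=01]: 11000011  (ones: 4)
  rows 16-23 [p,q=10]: 00110000  (ones: 2)
  rows 24-31 [p,q=11]: 00110000  (ones: 2)
Disagreements = 4+4+2+2 = 12

12


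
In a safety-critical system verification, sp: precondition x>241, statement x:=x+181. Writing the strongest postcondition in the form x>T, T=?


Formula: sp(P, x:=E) = exists old_x. (x = E[old_x/x]) AND P[old_x/x] (old_x is the value of x before the assignment; eliminate old_x by solving x = E[old_x/x] for old_x)
Step 1: Precondition P: x>241, i.e. old_x > 241
Step 2: Assignment gives x = old_x + 181, so old_x = x - 181
Step 3: Substitute into P: x - 181 > 241
Step 4: Simplify: x > 241+181 = 422

422


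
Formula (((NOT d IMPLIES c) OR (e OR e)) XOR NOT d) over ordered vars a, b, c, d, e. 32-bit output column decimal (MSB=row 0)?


Formula: (((NOT d IMPLIES c) OR (e OR e)) XOR NOT d) over a, b, c, d, e (32 rows)
Evaluate each row (bits = a,b,c,d,e, MSB first):
  row 0 [00000]: (((NOT 0 IMPLIES 0) OR (0 OR 0)) XOR NOT 0) -> 1
  row 1 [00001]: (((NOT 0 IMPLIES 0) OR (1 OR 1)) XOR NOT 0) -> 0
  row 2 [00010]: (((NOT 1 IMPLIES 0) OR (0 OR 0)) XOR NOT 1) -> 1
  row 3 [00011]: (((NOT 1 IMPLIES 0) OR (1 OR 1)) XOR NOT 1) -> 1
  row 4 [00100]: (((NOT 0 IMPLIES 1) OR (0 OR 0)) XOR NOT 0) -> 0
  row 5 [00101]: (((NOT 0 IMPLIES 1) OR (1 OR 1)) XOR NOT 0) -> 0
  row 6 [00110]: (((NOT 1 IMPLIES 1) OR (0 OR 0)) XOR NOT 1) -> 1
  row 7 [00111]: (((NOT 1 IMPLIES 1) OR (1 OR 1)) XOR NOT 1) -> 1
  row 8 [01000]: (((NOT 0 IMPLIES 0) OR (0 OR 0)) XOR NOT 0) -> 1
  row 9 [01001]: (((NOT 0 IMPLIES 0) OR (1 OR 1)) XOR NOT 0) -> 0
  row 10 [01010]: (((NOT 1 IMPLIES 0) OR (0 OR 0)) XOR NOT 1) -> 1
  row 11 [01011]: (((NOT 1 IMPLIES 0) OR (1 OR 1)) XOR NOT 1) -> 1
  row 12 [01100]: (((NOT 0 IMPLIES 1) OR (0 OR 0)) XOR NOT 0) -> 0
  row 13 [01101]: (((NOT 0 IMPLIES 1) OR (1 OR 1)) XOR NOT 0) -> 0
  row 14 [01110]: (((NOT 1 IMPLIES 1) OR (0 OR 0)) XOR NOT 1) -> 1
  row 15 [01111]: (((NOT 1 IMPLIES 1) OR (1 OR 1)) XOR NOT 1) -> 1
  row 16 [10000]: (((NOT 0 IMPLIES 0) OR (0 OR 0)) XOR NOT 0) -> 1
  row 17 [10001]: (((NOT 0 IMPLIES 0) OR (1 OR 1)) XOR NOT 0) -> 0
  row 18 [10010]: (((NOT 1 IMPLIES 0) OR (0 OR 0)) XOR NOT 1) -> 1
  row 19 [10011]: (((NOT 1 IMPLIES 0) OR (1 OR 1)) XOR NOT 1) -> 1
  row 20 [10100]: (((NOT 0 IMPLIES 1) OR (0 OR 0)) XOR NOT 0) -> 0
  row 21 [10101]: (((NOT 0 IMPLIES 1) OR (1 OR 1)) XOR NOT 0) -> 0
  row 22 [10110]: (((NOT 1 IMPLIES 1) OR (0 OR 0)) XOR NOT 1) -> 1
  row 23 [10111]: (((NOT 1 IMPLIES 1) OR (1 OR 1)) XOR NOT 1) -> 1
  row 24 [11000]: (((NOT 0 IMPLIES 0) OR (0 OR 0)) XOR NOT 0) -> 1
  row 25 [11001]: (((NOT 0 IMPLIES 0) OR (1 OR 1)) XOR NOT 0) -> 0
  row 26 [11010]: (((NOT 1 IMPLIES 0) OR (0 OR 0)) XOR NOT 1) -> 1
  row 27 [11011]: (((NOT 1 IMPLIES 0) OR (1 OR 1)) XOR NOT 1) -> 1
  row 28 [11100]: (((NOT 0 IMPLIES 1) OR (0 OR 0)) XOR NOT 0) -> 0
  row 29 [11101]: (((NOT 0 IMPLIES 1) OR (1 OR 1)) XOR NOT 0) -> 0
  row 30 [11110]: (((NOT 1 IMPLIES 1) OR (0 OR 0)) XOR NOT 1) -> 1
  row 31 [11111]: (((NOT 1 IMPLIES 1) OR (1 OR 1)) XOR NOT 1) -> 1
Full result column, 4 rows per line (a,b,c fixed per line; d,e runs 00..11 left to right):
  rows 0-3 [a,b,c=000]: 1011  = hex B
  rows 4-7 [a,b,c=001]: 0011  = hex 3
  rows 8-11 [a,b,c=010]: 1011  = hex B
  rows 12-15 [a,b,c=011]: 0011  = hex 3
  rows 16-19 [a,b,c=100]: 1011  = hex B
  rows 20-23 [a,b,c=101]: 0011  = hex 3
  rows 24-27 [a,b,c=110]: 1011  = hex B
  rows 28-31 [a,b,c=111]: 0011  = hex 3
Output column (row 0 .. row 31) = 10110011101100111011001110110011
Output column grouped in 4s = 1011 0011 1011 0011 1011 0011 1011 0011 = 0xB3B3B3B3
Convert to decimal digit by digit (value = value*16 + digit):
  B -> 11
  11*16 + 3 = 179
  179*16 + 11 (B) = 2875
  2875*16 + 3 = 46003
  46003*16 + 11 (B) = 736059
  736059*16 + 3 = 11776947
  11776947*16 + 11 (B) = 188431163
  188431163*16 + 3 = 3014898611
Decimal = 3014898611

3014898611


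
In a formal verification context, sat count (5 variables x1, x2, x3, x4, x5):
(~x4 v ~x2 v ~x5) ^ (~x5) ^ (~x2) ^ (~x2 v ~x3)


CNF with 4 clauses over 5 vars (32 assignments).
An assignment satisfies CNF iff every clause has >=1 true literal.
Check each row (bits = x1,x2,x3,x4,x5; clause T/F shown):
  row 0 [00000]: clauses=TTTT -> 1
  row 1 [00001]: clauses=TFTT -> 0
  row 2 [00010]: clauses=TTTT -> 1
  row 3 [00011]: clauses=TFTT -> 0
  row 4 [00100]: clauses=TTTT -> 1
  row 5 [00101]: clauses=TFTT -> 0
  row 6 [00110]: clauses=TTTT -> 1
  row 7 [00111]: clauses=TFTT -> 0
  row 8 [01000]: clauses=TTFT -> 0
  row 9 [01001]: clauses=TFFT -> 0
  row 10 [01010]: clauses=TTFT -> 0
  row 11 [01011]: clauses=FFFT -> 0
  row 12 [01100]: clauses=TTFF -> 0
  row 13 [01101]: clauses=TFFF -> 0
  row 14 [01110]: clauses=TTFF -> 0
  row 15 [01111]: clauses=FFFF -> 0
  row 16 [10000]: clauses=TTTT -> 1
  row 17 [10001]: clauses=TFTT -> 0
  row 18 [10010]: clauses=TTTT -> 1
  row 19 [10011]: clauses=TFTT -> 0
  row 20 [10100]: clauses=TTTT -> 1
  row 21 [10101]: clauses=TFTT -> 0
  row 22 [10110]: clauses=TTTT -> 1
  row 23 [10111]: clauses=TFTT -> 0
  row 24 [11000]: clauses=TTFT -> 0
  row 25 [11001]: clauses=TFFT -> 0
  row 26 [11010]: clauses=TTFT -> 0
  row 27 [11011]: clauses=FFFT -> 0
  row 28 [11100]: clauses=TTFF -> 0
  row 29 [11101]: clauses=TFFF -> 0
  row 30 [11110]: clauses=TTFF -> 0
  row 31 [11111]: clauses=FFFF -> 0
Full result column, 8 rows per line (x1,x2 fixed per line; x3,x4,x5 runs 000..111 left to right):
  rows 0-7 [x1,x2=00]: 10101010  (ones: 4)
  rows 8-15 [x1,x2=01]: 00000000  (ones: 0)
  rows 16-23 [x1,x2=10]: 10101010  (ones: 4)
  rows 24-31 [x1,x2=11]: 00000000  (ones: 0)
Satisfying assignments = 4+0+4+0 = 8

8


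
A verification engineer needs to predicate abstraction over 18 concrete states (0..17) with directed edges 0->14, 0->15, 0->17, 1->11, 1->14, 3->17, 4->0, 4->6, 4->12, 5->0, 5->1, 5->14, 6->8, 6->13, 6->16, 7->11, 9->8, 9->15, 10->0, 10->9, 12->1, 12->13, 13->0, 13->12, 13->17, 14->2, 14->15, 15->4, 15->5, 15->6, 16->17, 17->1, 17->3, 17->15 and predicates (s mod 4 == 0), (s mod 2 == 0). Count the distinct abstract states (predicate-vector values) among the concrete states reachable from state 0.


BFS from 0:
Concrete reachable: {0, 1, 2, 3, 4, 5, 6, 8, 11, 12, 13, 14, 15, 16, 17}
Abstract via predicates (s mod 4 == 0), (s mod 2 == 0):
  (0,0) <- {1, 3, 5, 11, 13, 15, 17}
  (0,1) <- {2, 6, 14}
  (1,1) <- {0, 4, 8, 12, 16}
Distinct abstract states = 3

3


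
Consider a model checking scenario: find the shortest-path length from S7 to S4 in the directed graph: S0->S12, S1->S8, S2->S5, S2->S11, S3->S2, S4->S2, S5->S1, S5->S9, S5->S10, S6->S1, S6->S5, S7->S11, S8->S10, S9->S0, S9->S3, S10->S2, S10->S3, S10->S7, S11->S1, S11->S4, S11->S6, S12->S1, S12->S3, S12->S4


BFS layer-by-layer from S7:
  dist 0: {S7}
  dist 1: {S11}
  dist 2: {S1, S4, S6}
  -> S4 reached at distance 2
Shortest path length = 2

2


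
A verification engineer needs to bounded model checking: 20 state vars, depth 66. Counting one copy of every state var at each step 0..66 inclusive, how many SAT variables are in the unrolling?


BMC unrolls to depth k, creating one copy of each state var for steps 0..k.
Step count = 66 + 1 = 67 (steps 0 through 66)
Vars per step = 20
Total = 20 * 67 = 1340

1340


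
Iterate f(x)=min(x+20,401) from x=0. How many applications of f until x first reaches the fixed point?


Step 1: x=0, cap=401, increment=20
Step 2: x grows by 20 each step until capped at 401; fixed point is x=401
Step 3: iterations = ceil(401/20) = 21

21


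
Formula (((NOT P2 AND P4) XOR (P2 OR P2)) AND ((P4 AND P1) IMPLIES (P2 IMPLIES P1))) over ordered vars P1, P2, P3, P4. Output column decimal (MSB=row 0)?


Formula: (((NOT P2 AND P4) XOR (P2 OR P2)) AND ((P4 AND P1) IMPLIES (P2 IMPLIES P1))) over P1, P2, P3, P4 (16 rows)
Evaluate each row (bits = P1,P2,P3,P4, MSB first):
  row 0 [0000]: (((NOT 0 AND 0) XOR (0 OR 0)) AND ((0 AND 0) IMPLIES (0 IMPLIES 0))) -> 0
  row 1 [0001]: (((NOT 0 AND 1) XOR (0 OR 0)) AND ((1 AND 0) IMPLIES (0 IMPLIES 0))) -> 1
  row 2 [0010]: (((NOT 0 AND 0) XOR (0 OR 0)) AND ((0 AND 0) IMPLIES (0 IMPLIES 0))) -> 0
  row 3 [0011]: (((NOT 0 AND 1) XOR (0 OR 0)) AND ((1 AND 0) IMPLIES (0 IMPLIES 0))) -> 1
  row 4 [0100]: (((NOT 1 AND 0) XOR (1 OR 1)) AND ((0 AND 0) IMPLIES (1 IMPLIES 0))) -> 1
  row 5 [0101]: (((NOT 1 AND 1) XOR (1 OR 1)) AND ((1 AND 0) IMPLIES (1 IMPLIES 0))) -> 1
  row 6 [0110]: (((NOT 1 AND 0) XOR (1 OR 1)) AND ((0 AND 0) IMPLIES (1 IMPLIES 0))) -> 1
  row 7 [0111]: (((NOT 1 AND 1) XOR (1 OR 1)) AND ((1 AND 0) IMPLIES (1 IMPLIES 0))) -> 1
  row 8 [1000]: (((NOT 0 AND 0) XOR (0 OR 0)) AND ((0 AND 1) IMPLIES (0 IMPLIES 1))) -> 0
  row 9 [1001]: (((NOT 0 AND 1) XOR (0 OR 0)) AND ((1 AND 1) IMPLIES (0 IMPLIES 1))) -> 1
  row 10 [1010]: (((NOT 0 AND 0) XOR (0 OR 0)) AND ((0 AND 1) IMPLIES (0 IMPLIES 1))) -> 0
  row 11 [1011]: (((NOT 0 AND 1) XOR (0 OR 0)) AND ((1 AND 1) IMPLIES (0 IMPLIES 1))) -> 1
  row 12 [1100]: (((NOT 1 AND 0) XOR (1 OR 1)) AND ((0 AND 1) IMPLIES (1 IMPLIES 1))) -> 1
  row 13 [1101]: (((NOT 1 AND 1) XOR (1 OR 1)) AND ((1 AND 1) IMPLIES (1 IMPLIES 1))) -> 1
  row 14 [1110]: (((NOT 1 AND 0) XOR (1 OR 1)) AND ((0 AND 1) IMPLIES (1 IMPLIES 1))) -> 1
  row 15 [1111]: (((NOT 1 AND 1) XOR (1 OR 1)) AND ((1 AND 1) IMPLIES (1 IMPLIES 1))) -> 1
Full result column, 4 rows per line (P1,P2 fixed per line; P3,P4 runs 00..11 left to right):
  rows 0-3 [P1,P2=00]: 0101  = hex 5
  rows 4-7 [P1,P2=01]: 1111  = hex F
  rows 8-11 [P1,P2=10]: 0101  = hex 5
  rows 12-15 [P1,P2=11]: 1111  = hex F
Output column (row 0 .. row 15) = 0101111101011111
Output column grouped in 4s = 0101 1111 0101 1111 = 0x5F5F
Convert to decimal digit by digit (value = value*16 + digit):
  5 -> 5
  5*16 + 15 (F) = 95
  95*16 + 5 = 1525
  1525*16 + 15 (F) = 24415
Decimal = 24415

24415


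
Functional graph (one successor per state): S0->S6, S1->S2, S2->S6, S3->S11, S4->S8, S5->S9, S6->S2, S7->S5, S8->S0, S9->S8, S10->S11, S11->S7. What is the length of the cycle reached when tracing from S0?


Trace from S0 until a state repeats:
  S0 -> S6 -> S2 -> S6
S6 first seen at step 1, revisited at step 3.
Cycle length = 3 - 1 = 2

2


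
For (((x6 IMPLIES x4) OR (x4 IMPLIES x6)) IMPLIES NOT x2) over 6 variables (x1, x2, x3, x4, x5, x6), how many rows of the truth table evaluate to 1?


Formula: (((x6 IMPLIES x4) OR (x4 IMPLIES x6)) IMPLIES NOT x2) over 6 vars (64 rows)
Evaluate each row (x1, x2, x3, x4, x5, x6 as bits, MSB first):
  row 0 [000000]: (((0 IMPLIES 0) OR (0 IMPLIES 0)) IMPLIES NOT 0) -> 1
  row 1 [000001]: (((1 IMPLIES 0) OR (0 IMPLIES 1)) IMPLIES NOT 0) -> 1
  row 2 [000010]: (((0 IMPLIES 0) OR (0 IMPLIES 0)) IMPLIES NOT 0) -> 1
  row 3 [000011]: (((1 IMPLIES 0) OR (0 IMPLIES 1)) IMPLIES NOT 0) -> 1
  row 4 [000100]: (((0 IMPLIES 1) OR (1 IMPLIES 0)) IMPLIES NOT 0) -> 1
  (every remaining row is evaluated the same way; all 64 results are listed next)
Full result column, 8 rows per line (x1,x2,x3 fixed per line; x4,x5,x6 runs 000..111 left to right):
  rows 0-7 [x1,x2,x3=000]: 11111111  (ones: 8)
  rows 8-15 [x1,x2,x3=001]: 11111111  (ones: 8)
  rows 16-23 [x1,x2,x3=010]: 00000000  (ones: 0)
  rows 24-31 [x1,x2,x3=011]: 00000000  (ones: 0)
  rows 32-39 [x1,x2,x3=100]: 11111111  (ones: 8)
  rows 40-47 [x1,x2,x3=101]: 11111111  (ones: 8)
  rows 48-55 [x1,x2,x3=110]: 00000000  (ones: 0)
  rows 56-63 [x1,x2,x3=111]: 00000000  (ones: 0)
Count of 1-rows = 8+8+0+0+8+8+0+0 = 32

32
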